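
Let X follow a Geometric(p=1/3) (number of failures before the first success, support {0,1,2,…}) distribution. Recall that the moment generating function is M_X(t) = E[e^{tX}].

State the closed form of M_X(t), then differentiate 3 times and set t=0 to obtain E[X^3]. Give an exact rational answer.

E[X^3] = D^3[M](0) = 74

M_X(t) = 1/(3*(1 - 2*e^(t)/3))
D^3[M](t) = (8*e^(3*t) + 48*e^(2*t) + 18*e^(t))/(16*e^(4*t) - 96*e^(3*t) + 216*e^(2*t) - 216*e^(t) + 81)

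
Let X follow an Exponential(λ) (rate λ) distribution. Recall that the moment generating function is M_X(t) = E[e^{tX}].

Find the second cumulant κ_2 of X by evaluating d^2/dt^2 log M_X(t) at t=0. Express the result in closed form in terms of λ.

M_X(t) = λ/(λ - t)
K_X(t) = log M_X(t) = log(λ) - log(λ - t)
K′(t) = -1/(-λ + t)
K′′(t) = 1/(λ^2 - 2*λ*t + t^2)

κ_2 = K′′(0) = λ^(-2)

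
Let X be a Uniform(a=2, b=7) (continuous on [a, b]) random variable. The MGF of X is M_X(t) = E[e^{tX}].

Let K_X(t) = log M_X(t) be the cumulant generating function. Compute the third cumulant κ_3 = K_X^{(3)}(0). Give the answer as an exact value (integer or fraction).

M_X(t) = (e^(7*t) - e^(2*t))/(5*t)
K_X(t) = log M_X(t) = -log(t) + log(e^(7*t) - e^(2*t)) - log(5)
dK/dt = (7*t*e^(5*t) - 2*t - e^(5*t) + 1)/(t*e^(5*t) - t)
d^2K/dt^2 = (-25*t^2*e^(5*t) + e^(10*t) - 2*e^(5*t) + 1)/(t^2*e^(10*t) - 2*t^2*e^(5*t) + t^2)
d^3K/dt^3 = (125*t^3*e^(10*t) + 125*t^3*e^(5*t) - 2*e^(15*t) + 6*e^(10*t) - 6*e^(5*t) + 2)/(t^3*e^(15*t) - 3*t^3*e^(10*t) + 3*t^3*e^(5*t) - t^3)

κ_3 = d^3K/dt^3 |_{t=0} = 0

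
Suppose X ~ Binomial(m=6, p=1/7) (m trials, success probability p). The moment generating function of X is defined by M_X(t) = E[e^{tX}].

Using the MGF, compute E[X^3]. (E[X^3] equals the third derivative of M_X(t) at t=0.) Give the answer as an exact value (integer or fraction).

E[X^3] = M^(3)(0) = 1044/343

M_X(t) = (e^(t)/7 + 6/7)^6
M^(3)(t) = 216*e^(6*t)/117649 + 4500*e^(5*t)/117649 + 34560*e^(4*t)/117649 + 116640*e^(3*t)/117649 + 155520*e^(2*t)/117649 + 46656*e^(t)/117649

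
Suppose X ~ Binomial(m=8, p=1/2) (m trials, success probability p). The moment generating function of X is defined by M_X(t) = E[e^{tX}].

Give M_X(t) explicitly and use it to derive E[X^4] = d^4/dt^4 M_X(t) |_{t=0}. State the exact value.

E[X^4] = M′′′′(0) = 459

M_X(t) = (e^(t)/2 + 1/2)^8
M′(t) = e^(8*t)/32 + 7*e^(7*t)/32 + 21*e^(6*t)/32 + 35*e^(5*t)/32 + 35*e^(4*t)/32 + 21*e^(3*t)/32 + 7*e^(2*t)/32 + e^(t)/32
M′′(t) = e^(8*t)/4 + 49*e^(7*t)/32 + 63*e^(6*t)/16 + 175*e^(5*t)/32 + 35*e^(4*t)/8 + 63*e^(3*t)/32 + 7*e^(2*t)/16 + e^(t)/32
M′′′(t) = 2*e^(8*t) + 343*e^(7*t)/32 + 189*e^(6*t)/8 + 875*e^(5*t)/32 + 35*e^(4*t)/2 + 189*e^(3*t)/32 + 7*e^(2*t)/8 + e^(t)/32
M′′′′(t) = 16*e^(8*t) + 2401*e^(7*t)/32 + 567*e^(6*t)/4 + 4375*e^(5*t)/32 + 70*e^(4*t) + 567*e^(3*t)/32 + 7*e^(2*t)/4 + e^(t)/32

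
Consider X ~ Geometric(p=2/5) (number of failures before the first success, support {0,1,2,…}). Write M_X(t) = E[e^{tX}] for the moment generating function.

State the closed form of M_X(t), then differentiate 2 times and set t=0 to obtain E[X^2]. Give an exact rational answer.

E[X^2] = D^2[M](0) = 6

M_X(t) = 2/(5*(1 - 3*e^(t)/5))
D^2[M](t) = (-18*e^(2*t) - 30*e^(t))/(27*e^(3*t) - 135*e^(2*t) + 225*e^(t) - 125)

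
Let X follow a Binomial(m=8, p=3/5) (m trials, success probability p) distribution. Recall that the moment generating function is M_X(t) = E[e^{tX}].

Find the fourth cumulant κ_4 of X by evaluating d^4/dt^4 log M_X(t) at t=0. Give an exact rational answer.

M_X(t) = (3*e^(t)/5 + 2/5)^8
K_X(t) = log M_X(t) = 8*log(3*e^(t)/5 + 2/5)
K′(t) = 24*e^(t)/(3*e^(t) + 2)
K′′(t) = 48*e^(t)/(9*e^(2*t) + 12*e^(t) + 4)
K′′′(t) = (-144*e^(2*t) + 96*e^(t))/(27*e^(3*t) + 54*e^(2*t) + 36*e^(t) + 8)
K′′′′(t) = (432*e^(3*t) - 1152*e^(2*t) + 192*e^(t))/(81*e^(4*t) + 216*e^(3*t) + 216*e^(2*t) + 96*e^(t) + 16)

κ_4 = K′′′′(0) = -528/625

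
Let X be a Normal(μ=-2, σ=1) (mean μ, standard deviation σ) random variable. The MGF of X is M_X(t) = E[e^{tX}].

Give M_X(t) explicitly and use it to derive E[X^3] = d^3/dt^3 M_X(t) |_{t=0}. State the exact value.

M_X(t) = e^(t^2/2 - 2*t)
M′(t) = t*e^(-2*t)*e^(t^2/2) - 2*e^(-2*t)*e^(t^2/2)
M′′(t) = (t^2*e^(t^2/2) - 4*t*e^(t^2/2) + 5*e^(t^2/2))*e^(-2*t)
M′′′(t) = (t^3*e^(t^2/2) - 6*t^2*e^(t^2/2) + 15*t*e^(t^2/2) - 14*e^(t^2/2))*e^(-2*t)

E[X^3] = M′′′(0) = -14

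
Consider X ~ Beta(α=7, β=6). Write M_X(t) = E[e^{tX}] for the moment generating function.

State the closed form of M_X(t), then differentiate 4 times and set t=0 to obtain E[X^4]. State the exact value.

M_X(t) = ₁F₁(7; 13; t)
M^(4)(t) = 3*₁F₁(11; 17; t)/26

E[X^4] = M^(4)(0) = 3/26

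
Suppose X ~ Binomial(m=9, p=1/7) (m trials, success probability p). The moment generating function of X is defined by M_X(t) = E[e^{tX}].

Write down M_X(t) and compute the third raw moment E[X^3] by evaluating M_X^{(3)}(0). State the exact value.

E[X^3] = D^3[M](0) = 351/49

M_X(t) = (e^(t)/7 + 6/7)^9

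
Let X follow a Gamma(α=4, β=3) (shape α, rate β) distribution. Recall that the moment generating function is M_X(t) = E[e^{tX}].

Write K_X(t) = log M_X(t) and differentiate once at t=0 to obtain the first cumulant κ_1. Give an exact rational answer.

M_X(t) = 81/(3 - t)^4
K_X(t) = log M_X(t) = -4*log(3 - t) + 4*log(3)
K′(t) = -4/(t - 3)

κ_1 = K′(0) = 4/3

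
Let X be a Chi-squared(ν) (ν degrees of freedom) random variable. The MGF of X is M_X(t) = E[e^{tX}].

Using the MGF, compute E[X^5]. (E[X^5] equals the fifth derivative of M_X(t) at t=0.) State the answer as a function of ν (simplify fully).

M_X(t) = (1 - 2*t)^(-ν/2)
dM/dt = -ν/(2*t*(1 - 2*t)^(ν/2) - (1 - 2*t)^(ν/2))
d^2M/dt^2 = (ν^2 + 2*ν)/(4*t^2*(1 - 2*t)^(ν/2) - 4*t*(1 - 2*t)^(ν/2) + (1 - 2*t)^(ν/2))
d^3M/dt^3 = (-ν^3 - 6*ν^2 - 8*ν)/(8*t^3*(1 - 2*t)^(ν/2) - 12*t^2*(1 - 2*t)^(ν/2) + 6*t*(1 - 2*t)^(ν/2) - (1 - 2*t)^(ν/2))
d^4M/dt^4 = (ν^4 + 12*ν^3 + 44*ν^2 + 48*ν)/(16*t^4*(1 - 2*t)^(ν/2) - 32*t^3*(1 - 2*t)^(ν/2) + 24*t^2*(1 - 2*t)^(ν/2) - 8*t*(1 - 2*t)^(ν/2) + (1 - 2*t)^(ν/2))

E[X^5] = d^5M/dt^5 |_{t=0} = ν*(ν^4 + 20*ν^3 + 140*ν^2 + 400*ν + 384)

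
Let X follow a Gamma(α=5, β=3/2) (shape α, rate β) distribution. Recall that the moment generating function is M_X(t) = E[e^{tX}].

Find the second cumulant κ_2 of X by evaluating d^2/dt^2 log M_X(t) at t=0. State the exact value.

M_X(t) = 243/(32*(3/2 - t)^5)
K_X(t) = log M_X(t) = -5*log(3/2 - t) - 5*log(2) + 5*log(3)
dK/dt = -10/(2*t - 3)
d^2K/dt^2 = 20/(4*t^2 - 12*t + 9)

κ_2 = d^2K/dt^2 |_{t=0} = 20/9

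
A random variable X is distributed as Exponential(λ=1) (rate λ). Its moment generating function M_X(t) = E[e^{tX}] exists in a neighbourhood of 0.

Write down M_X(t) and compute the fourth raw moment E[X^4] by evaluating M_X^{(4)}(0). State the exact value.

M_X(t) = 1/(1 - t)
D^4[M](t) = -24/(t^5 - 5*t^4 + 10*t^3 - 10*t^2 + 5*t - 1)

E[X^4] = D^4[M](0) = 24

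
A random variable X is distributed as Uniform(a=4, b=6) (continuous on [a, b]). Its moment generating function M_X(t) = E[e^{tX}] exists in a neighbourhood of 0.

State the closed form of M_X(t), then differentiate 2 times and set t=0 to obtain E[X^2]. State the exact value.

M_X(t) = (e^(6*t) - e^(4*t))/(2*t)
dM/dt = (6*t*e^(6*t) - 4*t*e^(4*t) - e^(6*t) + e^(4*t))/(2*t^2)
d^2M/dt^2 = (18*t^2*e^(6*t) - 8*t^2*e^(4*t) - 6*t*e^(6*t) + 4*t*e^(4*t) + e^(6*t) - e^(4*t))/t^3

E[X^2] = d^2M/dt^2 |_{t=0} = 76/3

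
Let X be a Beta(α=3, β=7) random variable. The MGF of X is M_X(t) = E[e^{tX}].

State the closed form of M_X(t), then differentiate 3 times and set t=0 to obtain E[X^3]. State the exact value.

M_X(t) = ₁F₁(3; 10; t)
M′(t) = 3*₁F₁(4; 11; t)/10
M′′(t) = 6*₁F₁(5; 12; t)/55
M′′′(t) = ₁F₁(6; 13; t)/22

E[X^3] = M′′′(0) = 1/22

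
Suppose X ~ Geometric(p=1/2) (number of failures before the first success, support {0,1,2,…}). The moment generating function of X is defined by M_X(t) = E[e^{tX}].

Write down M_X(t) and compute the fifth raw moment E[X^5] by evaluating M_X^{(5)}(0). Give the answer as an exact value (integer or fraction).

M_X(t) = 1/(2*(1 - e^(t)/2))
M^(5)(t) = (e^(5*t) + 52*e^(4*t) + 264*e^(3*t) + 208*e^(2*t) + 16*e^(t))/(e^(6*t) - 12*e^(5*t) + 60*e^(4*t) - 160*e^(3*t) + 240*e^(2*t) - 192*e^(t) + 64)

E[X^5] = M^(5)(0) = 541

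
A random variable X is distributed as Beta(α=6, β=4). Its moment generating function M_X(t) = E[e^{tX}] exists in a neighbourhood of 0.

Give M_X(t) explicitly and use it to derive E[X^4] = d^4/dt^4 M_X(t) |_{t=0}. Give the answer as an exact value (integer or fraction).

M_X(t) = ₁F₁(6; 10; t)
M^(4)(t) = 126*₁F₁(10; 14; t)/715

E[X^4] = M^(4)(0) = 126/715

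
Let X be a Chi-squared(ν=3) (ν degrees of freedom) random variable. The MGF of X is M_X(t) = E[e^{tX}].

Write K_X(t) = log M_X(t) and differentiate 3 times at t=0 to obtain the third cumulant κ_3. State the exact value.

M_X(t) = (1 - 2*t)^(-3/2)
K_X(t) = log M_X(t) = -3*log(1 - 2*t)/2
D^3[K](t) = -24/(8*t^3 - 12*t^2 + 6*t - 1)

κ_3 = D^3[K](0) = 24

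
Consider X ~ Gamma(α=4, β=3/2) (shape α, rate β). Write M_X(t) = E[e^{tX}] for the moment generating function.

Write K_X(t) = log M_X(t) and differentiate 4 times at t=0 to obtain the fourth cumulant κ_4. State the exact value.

κ_4 = d^4K/dt^4 |_{t=0} = 128/27

M_X(t) = 81/(16*(3/2 - t)^4)
K_X(t) = log M_X(t) = -4*log(3/2 - t) - 4*log(2) + 4*log(3)
dK/dt = -8/(2*t - 3)
d^2K/dt^2 = 16/(4*t^2 - 12*t + 9)
d^3K/dt^3 = -64/(8*t^3 - 36*t^2 + 54*t - 27)
d^4K/dt^4 = 384/(16*t^4 - 96*t^3 + 216*t^2 - 216*t + 81)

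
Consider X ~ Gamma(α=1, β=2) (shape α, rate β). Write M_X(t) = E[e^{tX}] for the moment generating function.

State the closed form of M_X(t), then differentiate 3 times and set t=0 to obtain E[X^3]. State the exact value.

M_X(t) = 2/(2 - t)
dM/dt = 2/(t^2 - 4*t + 4)
d^2M/dt^2 = -4/(t^3 - 6*t^2 + 12*t - 8)
d^3M/dt^3 = 12/(t^4 - 8*t^3 + 24*t^2 - 32*t + 16)

E[X^3] = d^3M/dt^3 |_{t=0} = 3/4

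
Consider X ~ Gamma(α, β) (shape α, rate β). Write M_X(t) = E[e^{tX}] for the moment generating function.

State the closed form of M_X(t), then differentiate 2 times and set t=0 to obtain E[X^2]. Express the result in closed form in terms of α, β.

M_X(t) = (β/(β - t))^α
D^2[M](t) = (α^2*β^α*(1/(β - t))^α + α*β^α*(1/(β - t))^α)/(β^2 - 2*β*t + t^2)

E[X^2] = D^2[M](0) = α*(α + 1)/β^2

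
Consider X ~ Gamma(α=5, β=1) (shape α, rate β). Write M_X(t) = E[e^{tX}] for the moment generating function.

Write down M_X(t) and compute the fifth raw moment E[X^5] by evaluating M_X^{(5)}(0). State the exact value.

M_X(t) = (1 - t)^(-5)
M′(t) = 5/(t^6 - 6*t^5 + 15*t^4 - 20*t^3 + 15*t^2 - 6*t + 1)
M′′(t) = -30/(t^7 - 7*t^6 + 21*t^5 - 35*t^4 + 35*t^3 - 21*t^2 + 7*t - 1)
M′′′(t) = 210/(t^8 - 8*t^7 + 28*t^6 - 56*t^5 + 70*t^4 - 56*t^3 + 28*t^2 - 8*t + 1)
M′′′′(t) = -1680/(t^9 - 9*t^8 + 36*t^7 - 84*t^6 + 126*t^5 - 126*t^4 + 84*t^3 - 36*t^2 + 9*t - 1)
M′′′′′(t) = 15120/(t^10 - 10*t^9 + 45*t^8 - 120*t^7 + 210*t^6 - 252*t^5 + 210*t^4 - 120*t^3 + 45*t^2 - 10*t + 1)

E[X^5] = M′′′′′(0) = 15120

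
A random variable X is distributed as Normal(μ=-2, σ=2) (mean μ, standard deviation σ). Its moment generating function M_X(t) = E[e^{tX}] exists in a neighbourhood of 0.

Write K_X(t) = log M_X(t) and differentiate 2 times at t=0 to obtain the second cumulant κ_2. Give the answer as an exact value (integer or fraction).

M_X(t) = e^(2*t^2 - 2*t)
K_X(t) = log M_X(t) = 2*t^2 - 2*t
K^(2)(t) = 4

κ_2 = K^(2)(0) = 4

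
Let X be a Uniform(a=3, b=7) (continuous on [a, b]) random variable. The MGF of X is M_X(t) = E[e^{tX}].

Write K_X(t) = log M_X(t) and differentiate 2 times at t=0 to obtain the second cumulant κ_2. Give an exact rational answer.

κ_2 = d^2K/dt^2 |_{t=0} = 4/3

M_X(t) = (e^(7*t) - e^(3*t))/(4*t)
K_X(t) = log M_X(t) = -log(t) + log(e^(7*t) - e^(3*t)) - 2*log(2)
dK/dt = (7*t*e^(4*t) - 3*t - e^(4*t) + 1)/(t*e^(4*t) - t)
d^2K/dt^2 = (-16*t^2*e^(4*t) + e^(8*t) - 2*e^(4*t) + 1)/(t^2*e^(8*t) - 2*t^2*e^(4*t) + t^2)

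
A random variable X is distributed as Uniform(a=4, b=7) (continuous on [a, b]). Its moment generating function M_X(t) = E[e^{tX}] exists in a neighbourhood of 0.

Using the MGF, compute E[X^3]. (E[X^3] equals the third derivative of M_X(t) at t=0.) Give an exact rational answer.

M_X(t) = (e^(7*t) - e^(4*t))/(3*t)
M′(t) = (7*t*e^(7*t) - 4*t*e^(4*t) - e^(7*t) + e^(4*t))/(3*t^2)
M′′(t) = (49*t^2*e^(7*t) - 16*t^2*e^(4*t) - 14*t*e^(7*t) + 8*t*e^(4*t) + 2*e^(7*t) - 2*e^(4*t))/(3*t^3)
M′′′(t) = (343*t^3*e^(7*t) - 64*t^3*e^(4*t) - 147*t^2*e^(7*t) + 48*t^2*e^(4*t) + 42*t*e^(7*t) - 24*t*e^(4*t) - 6*e^(7*t) + 6*e^(4*t))/(3*t^4)

E[X^3] = M′′′(0) = 715/4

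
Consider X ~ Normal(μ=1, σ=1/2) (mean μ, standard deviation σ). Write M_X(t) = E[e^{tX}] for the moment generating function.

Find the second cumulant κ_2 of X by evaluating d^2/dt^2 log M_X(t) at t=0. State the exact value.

κ_2 = D^2[K](0) = 1/4

M_X(t) = e^(t^2/8 + t)
K_X(t) = log M_X(t) = t^2/8 + t
D^2[K](t) = 1/4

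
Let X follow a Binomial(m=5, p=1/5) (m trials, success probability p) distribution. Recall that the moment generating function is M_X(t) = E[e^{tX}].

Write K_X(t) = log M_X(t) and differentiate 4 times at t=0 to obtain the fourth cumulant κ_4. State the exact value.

κ_4 = K^(4)(0) = 4/125

M_X(t) = (e^(t)/5 + 4/5)^5
K_X(t) = log M_X(t) = 5*log(e^(t)/5 + 4/5)
K^(4)(t) = (20*e^(3*t) - 320*e^(2*t) + 320*e^(t))/(e^(4*t) + 16*e^(3*t) + 96*e^(2*t) + 256*e^(t) + 256)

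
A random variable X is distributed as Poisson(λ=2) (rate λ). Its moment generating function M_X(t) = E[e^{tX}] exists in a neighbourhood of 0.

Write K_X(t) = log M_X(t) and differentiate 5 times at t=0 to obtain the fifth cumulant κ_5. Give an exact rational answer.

M_X(t) = e^(2*e^(t) - 2)
K_X(t) = log M_X(t) = 2*e^(t) - 2
dK/dt = 2*e^(t)
d^2K/dt^2 = 2*e^(t)
d^3K/dt^3 = 2*e^(t)
d^4K/dt^4 = 2*e^(t)
d^5K/dt^5 = 2*e^(t)

κ_5 = d^5K/dt^5 |_{t=0} = 2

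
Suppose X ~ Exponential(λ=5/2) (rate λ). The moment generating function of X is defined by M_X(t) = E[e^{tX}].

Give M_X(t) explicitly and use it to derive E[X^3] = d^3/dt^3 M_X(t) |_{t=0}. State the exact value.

M_X(t) = 5/(2*(5/2 - t))
D^3[M](t) = 240/(16*t^4 - 160*t^3 + 600*t^2 - 1000*t + 625)

E[X^3] = D^3[M](0) = 48/125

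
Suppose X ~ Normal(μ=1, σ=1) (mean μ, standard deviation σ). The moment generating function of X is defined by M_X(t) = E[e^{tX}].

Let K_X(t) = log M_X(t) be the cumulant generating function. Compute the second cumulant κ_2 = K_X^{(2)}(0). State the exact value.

M_X(t) = e^(t^2/2 + t)
K_X(t) = log M_X(t) = t^2/2 + t
D^2[K](t) = 1

κ_2 = D^2[K](0) = 1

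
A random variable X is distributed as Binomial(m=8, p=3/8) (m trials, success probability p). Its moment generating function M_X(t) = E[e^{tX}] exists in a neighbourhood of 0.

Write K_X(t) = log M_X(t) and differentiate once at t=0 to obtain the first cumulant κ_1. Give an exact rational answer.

κ_1 = K^(1)(0) = 3

M_X(t) = (3*e^(t)/8 + 5/8)^8
K_X(t) = log M_X(t) = 8*log(3*e^(t)/8 + 5/8)
K^(1)(t) = 24*e^(t)/(3*e^(t) + 5)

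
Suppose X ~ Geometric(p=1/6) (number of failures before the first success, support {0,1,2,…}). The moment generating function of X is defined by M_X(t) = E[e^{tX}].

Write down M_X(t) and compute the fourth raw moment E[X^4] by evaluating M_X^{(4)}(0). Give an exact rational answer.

E[X^4] = M′′′′(0) = 19855

M_X(t) = 1/(6*(1 - 5*e^(t)/6))
M′(t) = 5*e^(t)/(25*e^(2*t) - 60*e^(t) + 36)
M′′(t) = (-25*e^(2*t) - 30*e^(t))/(125*e^(3*t) - 450*e^(2*t) + 540*e^(t) - 216)
M′′′(t) = (125*e^(3*t) + 600*e^(2*t) + 180*e^(t))/(625*e^(4*t) - 3000*e^(3*t) + 5400*e^(2*t) - 4320*e^(t) + 1296)
M′′′′(t) = (-625*e^(4*t) - 8250*e^(3*t) - 9900*e^(2*t) - 1080*e^(t))/(3125*e^(5*t) - 18750*e^(4*t) + 45000*e^(3*t) - 54000*e^(2*t) + 32400*e^(t) - 7776)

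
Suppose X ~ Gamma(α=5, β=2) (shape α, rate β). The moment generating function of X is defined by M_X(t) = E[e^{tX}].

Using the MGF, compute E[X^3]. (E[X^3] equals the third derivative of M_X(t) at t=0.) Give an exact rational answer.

E[X^3] = d^3M/dt^3 |_{t=0} = 105/4

M_X(t) = 32/(2 - t)^5
dM/dt = 160/(t^6 - 12*t^5 + 60*t^4 - 160*t^3 + 240*t^2 - 192*t + 64)
d^2M/dt^2 = -960/(t^7 - 14*t^6 + 84*t^5 - 280*t^4 + 560*t^3 - 672*t^2 + 448*t - 128)
d^3M/dt^3 = 6720/(t^8 - 16*t^7 + 112*t^6 - 448*t^5 + 1120*t^4 - 1792*t^3 + 1792*t^2 - 1024*t + 256)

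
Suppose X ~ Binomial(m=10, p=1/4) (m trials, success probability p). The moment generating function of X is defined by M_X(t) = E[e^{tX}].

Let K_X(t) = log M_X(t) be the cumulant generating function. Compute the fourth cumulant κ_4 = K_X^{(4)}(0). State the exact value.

κ_4 = D^4[K](0) = -15/64

M_X(t) = (e^(t)/4 + 3/4)^10
K_X(t) = log M_X(t) = 10*log(e^(t)/4 + 3/4)
D^4[K](t) = (30*e^(3*t) - 360*e^(2*t) + 270*e^(t))/(e^(4*t) + 12*e^(3*t) + 54*e^(2*t) + 108*e^(t) + 81)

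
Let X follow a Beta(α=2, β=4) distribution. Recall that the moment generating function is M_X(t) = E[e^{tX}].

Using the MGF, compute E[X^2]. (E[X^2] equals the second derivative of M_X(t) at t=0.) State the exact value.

M_X(t) = ₁F₁(2; 6; t)
M′(t) = ₁F₁(3; 7; t)/3
M′′(t) = ₁F₁(4; 8; t)/7

E[X^2] = M′′(0) = 1/7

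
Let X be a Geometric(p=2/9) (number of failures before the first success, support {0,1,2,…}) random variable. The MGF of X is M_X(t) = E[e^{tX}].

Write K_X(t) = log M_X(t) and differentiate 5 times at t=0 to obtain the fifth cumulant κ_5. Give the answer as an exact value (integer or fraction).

M_X(t) = 2/(9*(1 - 7*e^(t)/9))
K_X(t) = log M_X(t) = -log(1 - 7*e^(t)/9) - 2*log(3) + log(2)
D^5[K](t) = (-21609*e^(4*t) - 305613*e^(3*t) - 392931*e^(2*t) - 45927*e^(t))/(16807*e^(5*t) - 108045*e^(4*t) + 277830*e^(3*t) - 357210*e^(2*t) + 229635*e^(t) - 59049)

κ_5 = D^5[K](0) = 23940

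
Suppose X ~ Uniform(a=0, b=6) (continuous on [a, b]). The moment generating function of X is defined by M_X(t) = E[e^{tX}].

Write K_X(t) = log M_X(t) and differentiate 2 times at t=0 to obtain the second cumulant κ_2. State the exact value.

κ_2 = d^2K/dt^2 |_{t=0} = 3

M_X(t) = (e^(6*t) - 1)/(6*t)
K_X(t) = log M_X(t) = -log(t) + log(e^(6*t) - 1) - log(6)
dK/dt = (6*t*e^(6*t) - e^(6*t) + 1)/(t*e^(6*t) - t)
d^2K/dt^2 = (-36*t^2*e^(6*t) + e^(12*t) - 2*e^(6*t) + 1)/(t^2*e^(12*t) - 2*t^2*e^(6*t) + t^2)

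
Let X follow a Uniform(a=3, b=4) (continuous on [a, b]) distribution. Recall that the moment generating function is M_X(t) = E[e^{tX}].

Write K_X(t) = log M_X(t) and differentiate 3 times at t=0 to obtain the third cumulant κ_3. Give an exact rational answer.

M_X(t) = (e^(4*t) - e^(3*t))/t
K_X(t) = log M_X(t) = -log(t) + log(e^(4*t) - e^(3*t))
dK/dt = (4*t*e^(t) - 3*t - e^(t) + 1)/(t*e^(t) - t)
d^2K/dt^2 = (-t^2*e^(t) + e^(2*t) - 2*e^(t) + 1)/(t^2*e^(2*t) - 2*t^2*e^(t) + t^2)
d^3K/dt^3 = (t^3*e^(2*t) + t^3*e^(t) - 2*e^(3*t) + 6*e^(2*t) - 6*e^(t) + 2)/(t^3*e^(3*t) - 3*t^3*e^(2*t) + 3*t^3*e^(t) - t^3)

κ_3 = d^3K/dt^3 |_{t=0} = 0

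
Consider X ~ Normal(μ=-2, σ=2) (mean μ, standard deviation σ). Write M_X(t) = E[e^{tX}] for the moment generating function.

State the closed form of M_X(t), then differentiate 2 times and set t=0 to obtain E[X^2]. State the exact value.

E[X^2] = M^(2)(0) = 8

M_X(t) = e^(2*t^2 - 2*t)
M^(2)(t) = (16*t^2*e^(2*t^2) - 16*t*e^(2*t^2) + 8*e^(2*t^2))*e^(-2*t)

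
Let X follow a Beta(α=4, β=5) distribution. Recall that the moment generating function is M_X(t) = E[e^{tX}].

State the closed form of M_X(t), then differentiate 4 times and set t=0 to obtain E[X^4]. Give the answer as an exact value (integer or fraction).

M_X(t) = ₁F₁(4; 9; t)
M′(t) = 4*₁F₁(5; 10; t)/9
M′′(t) = 2*₁F₁(6; 11; t)/9
M′′′(t) = 4*₁F₁(7; 12; t)/33
M′′′′(t) = 7*₁F₁(8; 13; t)/99

E[X^4] = M′′′′(0) = 7/99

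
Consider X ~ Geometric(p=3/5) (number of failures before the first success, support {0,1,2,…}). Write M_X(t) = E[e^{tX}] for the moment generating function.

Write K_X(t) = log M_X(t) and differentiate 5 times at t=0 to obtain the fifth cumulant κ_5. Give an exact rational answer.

M_X(t) = 3/(5*(1 - 2*e^(t)/5))
K_X(t) = log M_X(t) = -log(1 - 2*e^(t)/5) - log(5) + log(3)
dK/dt = -2*e^(t)/(2*e^(t) - 5)
d^2K/dt^2 = 10*e^(t)/(4*e^(2*t) - 20*e^(t) + 25)
d^3K/dt^3 = (-20*e^(2*t) - 50*e^(t))/(8*e^(3*t) - 60*e^(2*t) + 150*e^(t) - 125)
d^4K/dt^4 = (40*e^(3*t) + 400*e^(2*t) + 250*e^(t))/(16*e^(4*t) - 160*e^(3*t) + 600*e^(2*t) - 1000*e^(t) + 625)
d^5K/dt^5 = (-80*e^(4*t) - 2200*e^(3*t) - 5500*e^(2*t) - 1250*e^(t))/(32*e^(5*t) - 400*e^(4*t) + 2000*e^(3*t) - 5000*e^(2*t) + 6250*e^(t) - 3125)

κ_5 = d^5K/dt^5 |_{t=0} = 3010/81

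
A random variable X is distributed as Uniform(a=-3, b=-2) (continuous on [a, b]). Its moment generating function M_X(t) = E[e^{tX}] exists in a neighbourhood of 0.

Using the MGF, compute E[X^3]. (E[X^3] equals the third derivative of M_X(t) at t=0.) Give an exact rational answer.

M_X(t) = (e^(-2*t) - e^(-3*t))/t
M′(t) = (-2*t*e^(t) + 3*t - e^(t) + 1)*e^(-3*t)/t^2
M′′(t) = (4*t^2*e^(t) - 9*t^2 + 4*t*e^(t) - 6*t + 2*e^(t) - 2)*e^(-3*t)/t^3
M′′′(t) = (-8*t^3*e^(t) + 27*t^3 - 12*t^2*e^(t) + 27*t^2 - 12*t*e^(t) + 18*t - 6*e^(t) + 6)*e^(-3*t)/t^4

E[X^3] = M′′′(0) = -65/4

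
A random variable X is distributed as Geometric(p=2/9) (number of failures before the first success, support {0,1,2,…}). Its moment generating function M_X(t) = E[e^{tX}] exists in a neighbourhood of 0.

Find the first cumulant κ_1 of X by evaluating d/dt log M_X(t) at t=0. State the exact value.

κ_1 = D[K](0) = 7/2

M_X(t) = 2/(9*(1 - 7*e^(t)/9))
K_X(t) = log M_X(t) = -log(1 - 7*e^(t)/9) - 2*log(3) + log(2)
D[K](t) = -7*e^(t)/(7*e^(t) - 9)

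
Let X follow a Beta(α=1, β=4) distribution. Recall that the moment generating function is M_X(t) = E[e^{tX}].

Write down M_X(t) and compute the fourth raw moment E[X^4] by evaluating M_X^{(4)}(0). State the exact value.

E[X^4] = M^(4)(0) = 1/70

M_X(t) = ₁F₁(1; 5; t)
M^(4)(t) = ₁F₁(5; 9; t)/70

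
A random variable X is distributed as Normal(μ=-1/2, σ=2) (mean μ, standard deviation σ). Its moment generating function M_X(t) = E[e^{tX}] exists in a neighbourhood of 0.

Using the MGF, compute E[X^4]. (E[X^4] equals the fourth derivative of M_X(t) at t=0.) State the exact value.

M_X(t) = e^(2*t^2 - t/2)
dM/dt = 4*t*e^(-t/2)*e^(2*t^2) - e^(-t/2)*e^(2*t^2)/2
d^2M/dt^2 = (64*t^2*e^(2*t^2) - 16*t*e^(2*t^2) + 17*e^(2*t^2))*e^(-t/2)/4
d^3M/dt^3 = (512*t^3*e^(2*t^2) - 192*t^2*e^(2*t^2) + 408*t*e^(2*t^2) - 49*e^(2*t^2))*e^(-t/2)/8
d^4M/dt^4 = (4096*t^4*e^(2*t^2) - 2048*t^3*e^(2*t^2) + 6528*t^2*e^(2*t^2) - 1568*t*e^(2*t^2) + 865*e^(2*t^2))*e^(-t/2)/16

E[X^4] = d^4M/dt^4 |_{t=0} = 865/16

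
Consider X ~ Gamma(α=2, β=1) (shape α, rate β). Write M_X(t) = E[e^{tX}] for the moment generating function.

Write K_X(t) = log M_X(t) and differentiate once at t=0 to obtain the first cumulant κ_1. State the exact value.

κ_1 = K′(0) = 2

M_X(t) = (1 - t)^(-2)
K_X(t) = log M_X(t) = -2*log(1 - t)
K′(t) = -2/(t - 1)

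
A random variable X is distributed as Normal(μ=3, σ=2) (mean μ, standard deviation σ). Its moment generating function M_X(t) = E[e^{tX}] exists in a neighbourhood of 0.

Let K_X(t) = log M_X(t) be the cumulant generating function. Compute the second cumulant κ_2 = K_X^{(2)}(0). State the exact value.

M_X(t) = e^(2*t^2 + 3*t)
K_X(t) = log M_X(t) = 2*t^2 + 3*t
D^2[K](t) = 4

κ_2 = D^2[K](0) = 4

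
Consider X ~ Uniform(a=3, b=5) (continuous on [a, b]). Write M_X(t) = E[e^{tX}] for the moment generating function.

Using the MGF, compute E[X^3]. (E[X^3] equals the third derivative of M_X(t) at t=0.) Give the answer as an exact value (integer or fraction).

E[X^3] = M′′′(0) = 68

M_X(t) = (e^(5*t) - e^(3*t))/(2*t)
M′(t) = (5*t*e^(5*t) - 3*t*e^(3*t) - e^(5*t) + e^(3*t))/(2*t^2)
M′′(t) = (25*t^2*e^(5*t) - 9*t^2*e^(3*t) - 10*t*e^(5*t) + 6*t*e^(3*t) + 2*e^(5*t) - 2*e^(3*t))/(2*t^3)
M′′′(t) = (125*t^3*e^(5*t) - 27*t^3*e^(3*t) - 75*t^2*e^(5*t) + 27*t^2*e^(3*t) + 30*t*e^(5*t) - 18*t*e^(3*t) - 6*e^(5*t) + 6*e^(3*t))/(2*t^4)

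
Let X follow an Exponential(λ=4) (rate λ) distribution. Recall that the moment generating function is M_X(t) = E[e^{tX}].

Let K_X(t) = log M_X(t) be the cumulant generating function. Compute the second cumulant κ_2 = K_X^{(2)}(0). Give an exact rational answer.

M_X(t) = 4/(4 - t)
K_X(t) = log M_X(t) = -log(4 - t) + 2*log(2)
K′(t) = -1/(t - 4)
K′′(t) = 1/(t^2 - 8*t + 16)

κ_2 = K′′(0) = 1/16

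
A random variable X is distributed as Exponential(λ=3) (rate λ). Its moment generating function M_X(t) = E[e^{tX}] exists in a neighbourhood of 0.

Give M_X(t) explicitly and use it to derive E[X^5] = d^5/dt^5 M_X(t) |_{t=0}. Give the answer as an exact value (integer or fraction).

M_X(t) = 3/(3 - t)
M^(5)(t) = 360/(t^6 - 18*t^5 + 135*t^4 - 540*t^3 + 1215*t^2 - 1458*t + 729)

E[X^5] = M^(5)(0) = 40/81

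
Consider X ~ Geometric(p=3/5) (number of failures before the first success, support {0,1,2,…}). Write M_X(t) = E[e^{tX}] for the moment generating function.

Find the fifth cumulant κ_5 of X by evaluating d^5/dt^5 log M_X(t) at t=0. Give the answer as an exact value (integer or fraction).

κ_5 = D^5[K](0) = 3010/81

M_X(t) = 3/(5*(1 - 2*e^(t)/5))
K_X(t) = log M_X(t) = -log(1 - 2*e^(t)/5) - log(5) + log(3)
D^5[K](t) = (-80*e^(4*t) - 2200*e^(3*t) - 5500*e^(2*t) - 1250*e^(t))/(32*e^(5*t) - 400*e^(4*t) + 2000*e^(3*t) - 5000*e^(2*t) + 6250*e^(t) - 3125)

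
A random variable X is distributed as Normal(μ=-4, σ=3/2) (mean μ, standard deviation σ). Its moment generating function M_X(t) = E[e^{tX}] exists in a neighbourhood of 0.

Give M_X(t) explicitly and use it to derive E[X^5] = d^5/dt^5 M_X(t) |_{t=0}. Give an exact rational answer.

M_X(t) = e^(9*t^2/8 - 4*t)
D^5[M](t) = (59049*t^5*e^(9*t^2/8) - 524880*t^4*e^(9*t^2/8) + 2128680*t^3*e^(9*t^2/8) - 4717440*t^2*e^(9*t^2/8) + 5612400*t*e^(9*t^2/8) - 2834176*e^(9*t^2/8))*e^(-4*t)/1024

E[X^5] = D^5[M](0) = -11071/4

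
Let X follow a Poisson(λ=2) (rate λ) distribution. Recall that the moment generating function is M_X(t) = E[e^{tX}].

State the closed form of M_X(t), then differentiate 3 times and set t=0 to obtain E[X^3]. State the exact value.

E[X^3] = M′′′(0) = 22

M_X(t) = e^(2*e^(t) - 2)
M′(t) = 2*e^(-2)*e^(t)*e^(2*e^(t))
M′′(t) = (4*e^(2*t)*e^(2*e^(t)) + 2*e^(t)*e^(2*e^(t)))*e^(-2)
M′′′(t) = (8*e^(3*t)*e^(2*e^(t)) + 12*e^(2*t)*e^(2*e^(t)) + 2*e^(t)*e^(2*e^(t)))*e^(-2)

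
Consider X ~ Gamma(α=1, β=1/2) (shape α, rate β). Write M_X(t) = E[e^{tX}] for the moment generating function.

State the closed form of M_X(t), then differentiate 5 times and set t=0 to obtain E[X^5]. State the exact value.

M_X(t) = 1/(2*(1/2 - t))
D^5[M](t) = 3840/(64*t^6 - 192*t^5 + 240*t^4 - 160*t^3 + 60*t^2 - 12*t + 1)

E[X^5] = D^5[M](0) = 3840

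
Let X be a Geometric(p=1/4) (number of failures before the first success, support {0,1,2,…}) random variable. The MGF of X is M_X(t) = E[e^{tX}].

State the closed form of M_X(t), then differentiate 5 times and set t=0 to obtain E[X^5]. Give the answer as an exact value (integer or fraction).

E[X^5] = M^(5)(0) = 52923

M_X(t) = 1/(4*(1 - 3*e^(t)/4))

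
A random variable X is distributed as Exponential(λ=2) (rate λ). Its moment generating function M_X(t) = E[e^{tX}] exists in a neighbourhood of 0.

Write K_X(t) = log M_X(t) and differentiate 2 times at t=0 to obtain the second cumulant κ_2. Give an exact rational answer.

κ_2 = K^(2)(0) = 1/4

M_X(t) = 2/(2 - t)
K_X(t) = log M_X(t) = -log(2 - t) + log(2)
K^(2)(t) = 1/(t^2 - 4*t + 4)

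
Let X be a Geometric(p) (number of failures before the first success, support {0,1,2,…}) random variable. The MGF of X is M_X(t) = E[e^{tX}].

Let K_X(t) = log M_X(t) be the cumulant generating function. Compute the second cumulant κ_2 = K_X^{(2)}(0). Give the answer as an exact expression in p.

κ_2 = d^2K/dt^2 |_{t=0} = (1 - p)/p^2

M_X(t) = p/(-(1 - p)*e^(t) + 1)
K_X(t) = log M_X(t) = log(p) - log(-(1 - p)*e^(t) + 1)
dK/dt = (-p*e^(t) + e^(t))/(p*e^(t) - e^(t) + 1)
d^2K/dt^2 = (-p*e^(t) + e^(t))/(p^2*e^(2*t) - 2*p*e^(2*t) + 2*p*e^(t) + e^(2*t) - 2*e^(t) + 1)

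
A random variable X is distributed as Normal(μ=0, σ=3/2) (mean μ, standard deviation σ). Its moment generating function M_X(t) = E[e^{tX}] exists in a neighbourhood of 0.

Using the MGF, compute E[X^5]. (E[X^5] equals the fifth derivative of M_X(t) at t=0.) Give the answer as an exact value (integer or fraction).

E[X^5] = D^5[M](0) = 0

M_X(t) = e^(9*t^2/8)
D^5[M](t) = 59049*t^5*e^(9*t^2/8)/1024 + 32805*t^3*e^(9*t^2/8)/128 + 10935*t*e^(9*t^2/8)/64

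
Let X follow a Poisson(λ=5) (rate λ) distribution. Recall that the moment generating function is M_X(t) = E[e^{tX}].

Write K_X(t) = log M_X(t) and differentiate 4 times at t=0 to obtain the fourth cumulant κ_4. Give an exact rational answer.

κ_4 = K′′′′(0) = 5

M_X(t) = e^(5*e^(t) - 5)
K_X(t) = log M_X(t) = 5*e^(t) - 5
K′(t) = 5*e^(t)
K′′(t) = 5*e^(t)
K′′′(t) = 5*e^(t)
K′′′′(t) = 5*e^(t)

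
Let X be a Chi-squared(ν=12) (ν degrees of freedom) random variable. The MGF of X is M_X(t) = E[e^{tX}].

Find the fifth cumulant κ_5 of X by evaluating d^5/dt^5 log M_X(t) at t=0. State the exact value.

κ_5 = d^5K/dt^5 |_{t=0} = 4608

M_X(t) = (1 - 2*t)^(-6)
K_X(t) = log M_X(t) = -6*log(1 - 2*t)
dK/dt = -12/(2*t - 1)
d^2K/dt^2 = 24/(4*t^2 - 4*t + 1)
d^3K/dt^3 = -96/(8*t^3 - 12*t^2 + 6*t - 1)
d^4K/dt^4 = 576/(16*t^4 - 32*t^3 + 24*t^2 - 8*t + 1)
d^5K/dt^5 = -4608/(32*t^5 - 80*t^4 + 80*t^3 - 40*t^2 + 10*t - 1)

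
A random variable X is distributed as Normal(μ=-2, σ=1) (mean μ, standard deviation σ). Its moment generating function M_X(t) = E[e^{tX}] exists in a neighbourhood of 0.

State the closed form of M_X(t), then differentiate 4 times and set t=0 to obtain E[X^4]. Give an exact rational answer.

E[X^4] = D^4[M](0) = 43

M_X(t) = e^(t^2/2 - 2*t)
D^4[M](t) = (t^4*e^(t^2/2) - 8*t^3*e^(t^2/2) + 30*t^2*e^(t^2/2) - 56*t*e^(t^2/2) + 43*e^(t^2/2))*e^(-2*t)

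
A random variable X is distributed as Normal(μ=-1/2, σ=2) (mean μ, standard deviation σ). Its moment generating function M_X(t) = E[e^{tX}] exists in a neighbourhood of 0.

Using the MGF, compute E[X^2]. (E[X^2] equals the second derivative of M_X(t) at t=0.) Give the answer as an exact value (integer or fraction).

E[X^2] = d^2M/dt^2 |_{t=0} = 17/4

M_X(t) = e^(2*t^2 - t/2)
dM/dt = 4*t*e^(-t/2)*e^(2*t^2) - e^(-t/2)*e^(2*t^2)/2
d^2M/dt^2 = (64*t^2*e^(2*t^2) - 16*t*e^(2*t^2) + 17*e^(2*t^2))*e^(-t/2)/4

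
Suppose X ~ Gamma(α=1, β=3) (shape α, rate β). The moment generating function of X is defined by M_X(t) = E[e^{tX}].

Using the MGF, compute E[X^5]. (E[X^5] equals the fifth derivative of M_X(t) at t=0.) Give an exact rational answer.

M_X(t) = 3/(3 - t)
dM/dt = 3/(t^2 - 6*t + 9)
d^2M/dt^2 = -6/(t^3 - 9*t^2 + 27*t - 27)
d^3M/dt^3 = 18/(t^4 - 12*t^3 + 54*t^2 - 108*t + 81)
d^4M/dt^4 = -72/(t^5 - 15*t^4 + 90*t^3 - 270*t^2 + 405*t - 243)
d^5M/dt^5 = 360/(t^6 - 18*t^5 + 135*t^4 - 540*t^3 + 1215*t^2 - 1458*t + 729)

E[X^5] = d^5M/dt^5 |_{t=0} = 40/81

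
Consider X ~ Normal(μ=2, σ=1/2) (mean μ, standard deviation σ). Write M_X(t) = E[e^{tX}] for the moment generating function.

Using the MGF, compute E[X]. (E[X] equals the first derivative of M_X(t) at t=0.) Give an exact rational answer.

E[X] = dM/dt |_{t=0} = 2

M_X(t) = e^(t^2/8 + 2*t)
dM/dt = t*e^(2*t)*e^(t^2/8)/4 + 2*e^(2*t)*e^(t^2/8)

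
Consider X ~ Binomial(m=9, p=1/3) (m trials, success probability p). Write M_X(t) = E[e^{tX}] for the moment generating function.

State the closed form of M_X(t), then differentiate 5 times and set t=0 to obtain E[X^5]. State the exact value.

E[X^5] = D^5[M](0) = 9227/9

M_X(t) = (e^(t)/3 + 2/3)^9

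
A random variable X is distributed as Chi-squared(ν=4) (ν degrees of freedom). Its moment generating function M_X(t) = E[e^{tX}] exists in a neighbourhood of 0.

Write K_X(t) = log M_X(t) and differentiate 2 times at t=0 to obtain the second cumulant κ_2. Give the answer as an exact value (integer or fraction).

κ_2 = d^2K/dt^2 |_{t=0} = 8

M_X(t) = (1 - 2*t)^(-2)
K_X(t) = log M_X(t) = -2*log(1 - 2*t)
dK/dt = -4/(2*t - 1)
d^2K/dt^2 = 8/(4*t^2 - 4*t + 1)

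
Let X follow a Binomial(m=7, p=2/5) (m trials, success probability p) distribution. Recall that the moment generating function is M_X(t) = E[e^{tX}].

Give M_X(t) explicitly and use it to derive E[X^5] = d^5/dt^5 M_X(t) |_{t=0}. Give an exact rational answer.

E[X^5] = M^(5)(0) = 425278/625

M_X(t) = (2*e^(t)/5 + 3/5)^7
M^(5)(t) = 2151296*e^(7*t)/78125 + 10450944*e^(6*t)/78125 + 6048*e^(5*t)/25 + 3096576*e^(4*t)/15625 + 1102248*e^(3*t)/15625 + 653184*e^(2*t)/78125 + 10206*e^(t)/78125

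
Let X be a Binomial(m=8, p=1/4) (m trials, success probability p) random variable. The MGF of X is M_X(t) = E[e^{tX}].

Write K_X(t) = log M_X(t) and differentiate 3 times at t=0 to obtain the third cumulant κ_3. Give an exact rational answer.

κ_3 = K′′′(0) = 3/4

M_X(t) = (e^(t)/4 + 3/4)^8
K_X(t) = log M_X(t) = 8*log(e^(t)/4 + 3/4)
K′(t) = 8*e^(t)/(e^(t) + 3)
K′′(t) = 24*e^(t)/(e^(2*t) + 6*e^(t) + 9)
K′′′(t) = (-24*e^(2*t) + 72*e^(t))/(e^(3*t) + 9*e^(2*t) + 27*e^(t) + 27)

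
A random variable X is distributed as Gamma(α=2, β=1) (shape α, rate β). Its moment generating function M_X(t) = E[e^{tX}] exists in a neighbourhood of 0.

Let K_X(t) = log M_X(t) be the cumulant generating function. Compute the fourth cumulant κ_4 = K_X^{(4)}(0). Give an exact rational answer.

M_X(t) = (1 - t)^(-2)
K_X(t) = log M_X(t) = -2*log(1 - t)
dK/dt = -2/(t - 1)
d^2K/dt^2 = 2/(t^2 - 2*t + 1)
d^3K/dt^3 = -4/(t^3 - 3*t^2 + 3*t - 1)
d^4K/dt^4 = 12/(t^4 - 4*t^3 + 6*t^2 - 4*t + 1)

κ_4 = d^4K/dt^4 |_{t=0} = 12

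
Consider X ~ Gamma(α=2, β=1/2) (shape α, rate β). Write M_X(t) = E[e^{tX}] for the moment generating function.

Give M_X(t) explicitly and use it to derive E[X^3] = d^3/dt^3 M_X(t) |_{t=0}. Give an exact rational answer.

E[X^3] = M^(3)(0) = 192

M_X(t) = 1/(4*(1/2 - t)^2)
M^(3)(t) = -192/(32*t^5 - 80*t^4 + 80*t^3 - 40*t^2 + 10*t - 1)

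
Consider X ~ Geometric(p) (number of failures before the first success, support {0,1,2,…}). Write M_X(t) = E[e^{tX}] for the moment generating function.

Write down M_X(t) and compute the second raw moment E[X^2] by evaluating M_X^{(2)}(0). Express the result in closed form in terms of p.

M_X(t) = p/(-(1 - p)*e^(t) + 1)
M′(t) = (-p^2*e^(t) + p*e^(t))/(p^2*e^(2*t) - 2*p*e^(2*t) + 2*p*e^(t) + e^(2*t) - 2*e^(t) + 1)

E[X^2] = M′′(0) = 1 - 3/p + 2/p^2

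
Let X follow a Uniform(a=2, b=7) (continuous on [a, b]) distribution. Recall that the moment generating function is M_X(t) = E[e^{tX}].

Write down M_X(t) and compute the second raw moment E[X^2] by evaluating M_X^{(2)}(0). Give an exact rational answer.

E[X^2] = D^2[M](0) = 67/3

M_X(t) = (e^(7*t) - e^(2*t))/(5*t)
D^2[M](t) = (49*t^2*e^(7*t) - 4*t^2*e^(2*t) - 14*t*e^(7*t) + 4*t*e^(2*t) + 2*e^(7*t) - 2*e^(2*t))/(5*t^3)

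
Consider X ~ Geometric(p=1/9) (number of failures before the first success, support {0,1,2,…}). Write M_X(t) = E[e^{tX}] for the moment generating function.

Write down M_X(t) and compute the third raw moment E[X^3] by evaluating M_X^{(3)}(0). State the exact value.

E[X^3] = M^(3)(0) = 3464

M_X(t) = 1/(9*(1 - 8*e^(t)/9))
M^(3)(t) = (512*e^(3*t) + 2304*e^(2*t) + 648*e^(t))/(4096*e^(4*t) - 18432*e^(3*t) + 31104*e^(2*t) - 23328*e^(t) + 6561)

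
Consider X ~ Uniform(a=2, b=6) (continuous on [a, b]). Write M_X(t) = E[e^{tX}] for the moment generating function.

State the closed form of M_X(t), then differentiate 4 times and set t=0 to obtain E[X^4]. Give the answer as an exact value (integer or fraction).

M_X(t) = (e^(6*t) - e^(2*t))/(4*t)
M′(t) = (6*t*e^(6*t) - 2*t*e^(2*t) - e^(6*t) + e^(2*t))/(4*t^2)
M′′(t) = (18*t^2*e^(6*t) - 2*t^2*e^(2*t) - 6*t*e^(6*t) + 2*t*e^(2*t) + e^(6*t) - e^(2*t))/(2*t^3)
M′′′(t) = (108*t^3*e^(6*t) - 4*t^3*e^(2*t) - 54*t^2*e^(6*t) + 6*t^2*e^(2*t) + 18*t*e^(6*t) - 6*t*e^(2*t) - 3*e^(6*t) + 3*e^(2*t))/(2*t^4)
M′′′′(t) = (324*t^4*e^(6*t) - 4*t^4*e^(2*t) - 216*t^3*e^(6*t) + 8*t^3*e^(2*t) + 108*t^2*e^(6*t) - 12*t^2*e^(2*t) - 36*t*e^(6*t) + 12*t*e^(2*t) + 6*e^(6*t) - 6*e^(2*t))/t^5

E[X^4] = M′′′′(0) = 1936/5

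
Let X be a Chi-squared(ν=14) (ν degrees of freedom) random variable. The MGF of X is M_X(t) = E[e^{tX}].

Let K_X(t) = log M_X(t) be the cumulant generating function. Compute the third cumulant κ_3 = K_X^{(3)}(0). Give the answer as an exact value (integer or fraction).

M_X(t) = (1 - 2*t)^(-7)
K_X(t) = log M_X(t) = -7*log(1 - 2*t)
K^(3)(t) = -112/(8*t^3 - 12*t^2 + 6*t - 1)

κ_3 = K^(3)(0) = 112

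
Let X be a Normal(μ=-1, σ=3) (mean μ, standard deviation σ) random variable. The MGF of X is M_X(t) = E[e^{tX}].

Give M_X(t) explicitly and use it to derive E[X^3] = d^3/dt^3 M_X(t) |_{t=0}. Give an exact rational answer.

M_X(t) = e^(9*t^2/2 - t)
D^3[M](t) = (729*t^3*e^(9*t^2/2) - 243*t^2*e^(9*t^2/2) + 270*t*e^(9*t^2/2) - 28*e^(9*t^2/2))*e^(-t)

E[X^3] = D^3[M](0) = -28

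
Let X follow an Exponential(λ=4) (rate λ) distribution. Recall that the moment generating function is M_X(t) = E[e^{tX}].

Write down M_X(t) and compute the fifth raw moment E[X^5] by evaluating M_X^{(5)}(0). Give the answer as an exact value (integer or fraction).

M_X(t) = 4/(4 - t)
D^5[M](t) = 480/(t^6 - 24*t^5 + 240*t^4 - 1280*t^3 + 3840*t^2 - 6144*t + 4096)

E[X^5] = D^5[M](0) = 15/128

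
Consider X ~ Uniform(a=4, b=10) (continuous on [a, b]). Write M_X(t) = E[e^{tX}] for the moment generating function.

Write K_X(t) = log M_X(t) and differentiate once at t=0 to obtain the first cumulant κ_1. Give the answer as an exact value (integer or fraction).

κ_1 = K^(1)(0) = 7

M_X(t) = (e^(10*t) - e^(4*t))/(6*t)
K_X(t) = log M_X(t) = -log(t) + log(e^(10*t) - e^(4*t)) - log(6)
K^(1)(t) = (10*t*e^(6*t) - 4*t - e^(6*t) + 1)/(t*e^(6*t) - t)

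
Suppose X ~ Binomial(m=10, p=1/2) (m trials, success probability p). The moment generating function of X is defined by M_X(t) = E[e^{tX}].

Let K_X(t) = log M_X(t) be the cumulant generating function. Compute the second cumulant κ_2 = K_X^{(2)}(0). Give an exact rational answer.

M_X(t) = (e^(t)/2 + 1/2)^10
K_X(t) = log M_X(t) = 10*log(e^(t)/2 + 1/2)
D^2[K](t) = 10*e^(t)/(e^(2*t) + 2*e^(t) + 1)

κ_2 = D^2[K](0) = 5/2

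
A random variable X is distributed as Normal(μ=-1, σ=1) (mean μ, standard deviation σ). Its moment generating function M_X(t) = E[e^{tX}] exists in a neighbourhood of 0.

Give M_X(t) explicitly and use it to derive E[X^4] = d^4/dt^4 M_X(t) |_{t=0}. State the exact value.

E[X^4] = M′′′′(0) = 10

M_X(t) = e^(t^2/2 - t)
M′(t) = t*e^(-t)*e^(t^2/2) - e^(-t)*e^(t^2/2)
M′′(t) = (t^2*e^(t^2/2) - 2*t*e^(t^2/2) + 2*e^(t^2/2))*e^(-t)
M′′′(t) = (t^3*e^(t^2/2) - 3*t^2*e^(t^2/2) + 6*t*e^(t^2/2) - 4*e^(t^2/2))*e^(-t)
M′′′′(t) = (t^4*e^(t^2/2) - 4*t^3*e^(t^2/2) + 12*t^2*e^(t^2/2) - 16*t*e^(t^2/2) + 10*e^(t^2/2))*e^(-t)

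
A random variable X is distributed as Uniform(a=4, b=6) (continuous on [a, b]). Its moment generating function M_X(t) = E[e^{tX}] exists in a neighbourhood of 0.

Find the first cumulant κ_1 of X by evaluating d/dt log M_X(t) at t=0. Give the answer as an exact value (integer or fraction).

M_X(t) = (e^(6*t) - e^(4*t))/(2*t)
K_X(t) = log M_X(t) = -log(t) + log(e^(6*t) - e^(4*t)) - log(2)
dK/dt = (6*t*e^(2*t) - 4*t - e^(2*t) + 1)/(t*e^(2*t) - t)

κ_1 = dK/dt |_{t=0} = 5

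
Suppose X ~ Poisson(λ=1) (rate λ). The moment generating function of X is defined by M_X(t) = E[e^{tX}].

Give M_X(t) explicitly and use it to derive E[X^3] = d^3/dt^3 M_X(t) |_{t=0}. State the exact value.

M_X(t) = e^(e^(t) - 1)
dM/dt = e^(-1)*e^(t)*e^(e^(t))
d^2M/dt^2 = (e^(2*t)*e^(e^(t)) + e^(t)*e^(e^(t)))*e^(-1)
d^3M/dt^3 = (e^(3*t)*e^(e^(t)) + 3*e^(2*t)*e^(e^(t)) + e^(t)*e^(e^(t)))*e^(-1)

E[X^3] = d^3M/dt^3 |_{t=0} = 5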